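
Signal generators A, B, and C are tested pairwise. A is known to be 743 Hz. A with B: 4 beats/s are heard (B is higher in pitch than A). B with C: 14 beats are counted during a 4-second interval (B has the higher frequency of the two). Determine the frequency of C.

743.5 Hz

B is above A, so f_B = 743 + 4 = 747 Hz.
B–C: Beat frequency = 14/4 = 3.5 Hz.
C is below B, so f_C = 747 − 3.5 = 743.5 Hz.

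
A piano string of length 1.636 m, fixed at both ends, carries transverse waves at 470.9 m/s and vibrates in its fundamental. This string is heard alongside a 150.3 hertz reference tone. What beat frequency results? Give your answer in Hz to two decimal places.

For a string fixed at both ends, f_n = n·v/(2L) = 1·470.9/(2·1.636) = 143.9181 Hz.
f_beat = |143.9181 − 150.3| = 6.38 Hz.

6.38 Hz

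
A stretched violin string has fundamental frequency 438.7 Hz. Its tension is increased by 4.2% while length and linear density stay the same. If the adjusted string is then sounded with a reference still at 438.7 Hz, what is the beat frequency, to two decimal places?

For a string, f ∝ √T, so the new frequency is 438.7·√1.042 = 447.8179 Hz.
f_beat = |447.8179 − 438.7| = 9.12 Hz.

9.12 Hz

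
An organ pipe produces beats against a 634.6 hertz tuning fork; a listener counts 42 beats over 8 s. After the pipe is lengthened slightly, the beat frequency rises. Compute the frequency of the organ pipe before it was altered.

629.35 Hz

Beat frequency = 42/8 = 5.25 Hz.
|f − 634.6| = 5.25, so the organ pipe was at either 629.35 Hz or 639.85 Hz.
A longer pipe has a lower fundamental; the adjustment lowers the organ pipe's frequency.
The beat rate rose, so the adjustment moved the organ pipe further from 634.6 Hz — it was already below the reference.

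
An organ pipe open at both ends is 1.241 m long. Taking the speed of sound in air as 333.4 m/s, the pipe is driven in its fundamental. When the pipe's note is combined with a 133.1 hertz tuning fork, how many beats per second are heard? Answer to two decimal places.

1.23 Hz

Open pipe: f_n = n·v/(2L) = 1·333.4/(2·1.241) = 134.3272 Hz.
f_beat = |134.3272 − 133.1| = 1.23 Hz.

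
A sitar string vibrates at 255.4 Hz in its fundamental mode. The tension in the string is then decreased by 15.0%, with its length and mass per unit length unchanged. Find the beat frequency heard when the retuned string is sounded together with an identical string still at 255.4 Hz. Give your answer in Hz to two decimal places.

19.93 Hz

For a string, f ∝ √T, so the new frequency is 255.4·√0.850 = 235.4672 Hz.
f_beat = |235.4672 − 255.4| = 19.93 Hz.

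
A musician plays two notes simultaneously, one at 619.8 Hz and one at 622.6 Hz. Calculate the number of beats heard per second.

2.8 Hz

The beat frequency equals the magnitude of the frequency difference.
|619.8 − 622.6| = 2.8 Hz.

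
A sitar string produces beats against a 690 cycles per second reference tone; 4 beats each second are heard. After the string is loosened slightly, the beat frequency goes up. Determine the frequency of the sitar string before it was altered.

|f − 690| = 4, so the sitar string was at either 686 Hz or 694 Hz.
Reducing tension lowers a string's frequency; the adjustment lowers the sitar string's frequency.
The beat rate rose, so the adjustment moved the sitar string further from 690 Hz — it was already below the reference.

686 Hz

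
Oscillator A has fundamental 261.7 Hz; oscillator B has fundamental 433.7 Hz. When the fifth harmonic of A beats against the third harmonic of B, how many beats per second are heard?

Fifth harmonic of the first: 5·261.7 = 1308.5 Hz.
Third harmonic of the second: 3·433.7 = 1301.1 Hz.
f_beat = |1308.5 − 1301.1| = 7.4 Hz.

7.4 Hz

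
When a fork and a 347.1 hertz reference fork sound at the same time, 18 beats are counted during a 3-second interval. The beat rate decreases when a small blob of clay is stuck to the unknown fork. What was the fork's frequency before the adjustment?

353.1 Hz

Beat frequency = 18/3 = 6 Hz.
|f − 347.1| = 6, so the fork was at either 341.1 Hz or 353.1 Hz.
Adding mass to a fork lowers its frequency; the adjustment lowers the fork's frequency.
The beat rate fell, so the adjustment moved the fork toward 347.1 Hz — it must have started above the reference.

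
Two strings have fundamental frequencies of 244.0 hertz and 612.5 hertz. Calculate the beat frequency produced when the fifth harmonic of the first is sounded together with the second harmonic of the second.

Fifth harmonic of the first: 5·244.0 = 1220.0 Hz.
Second harmonic of the second: 2·612.5 = 1225.0 Hz.
f_beat = |1220.0 − 1225.0| = 5.0 Hz.

5.0 Hz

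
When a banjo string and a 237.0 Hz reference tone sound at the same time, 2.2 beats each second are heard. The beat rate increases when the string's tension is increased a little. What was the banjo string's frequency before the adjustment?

239.2 Hz

|f − 237.0| = 2.2, so the banjo string was at either 234.8 Hz or 239.2 Hz.
Higher tension means higher frequency; the adjustment raises the banjo string's frequency.
The beat rate rose, so the adjustment moved the banjo string further from 237.0 Hz — it was already above the reference.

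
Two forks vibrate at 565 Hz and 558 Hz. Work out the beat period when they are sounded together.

0.143 s

f_beat = |565 − 558| = 7 Hz.
Beat period T = 1 / f_beat = 1 / 7 s.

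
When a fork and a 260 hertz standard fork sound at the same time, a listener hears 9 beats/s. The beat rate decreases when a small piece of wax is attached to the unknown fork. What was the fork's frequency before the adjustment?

269 Hz

|f − 260| = 9, so the fork was at either 251 Hz or 269 Hz.
Loading a fork with wax lowers its frequency; the adjustment lowers the fork's frequency.
The beat rate fell, so the adjustment moved the fork toward 260 Hz — it must have started above the reference.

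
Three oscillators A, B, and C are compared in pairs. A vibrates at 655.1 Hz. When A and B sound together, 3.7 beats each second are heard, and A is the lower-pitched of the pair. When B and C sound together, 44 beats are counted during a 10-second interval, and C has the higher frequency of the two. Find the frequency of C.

663.2 Hz

B is above A, so f_B = 655.1 + 3.7 = 658.8 Hz.
B–C: Beat frequency = 44/10 = 4.4 Hz.
C is above B, so f_C = 658.8 + 4.4 = 663.2 Hz.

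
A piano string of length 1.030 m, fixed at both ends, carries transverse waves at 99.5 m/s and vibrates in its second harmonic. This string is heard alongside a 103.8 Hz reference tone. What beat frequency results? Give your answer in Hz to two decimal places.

7.20 Hz

For a string fixed at both ends, f_n = n·v/(2L) = 2·99.5/(2·1.030) = 96.6019 Hz.
f_beat = |96.6019 − 103.8| = 7.20 Hz.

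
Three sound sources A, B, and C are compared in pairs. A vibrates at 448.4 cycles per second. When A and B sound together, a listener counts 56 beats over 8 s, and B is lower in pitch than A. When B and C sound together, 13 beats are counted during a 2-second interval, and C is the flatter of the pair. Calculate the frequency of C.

434.9 Hz

A–B: Beat frequency = 56/8 = 7 Hz.
B is below A, so f_B = 448.4 − 7 = 441.4 Hz.
B–C: Beat frequency = 13/2 = 6.5 Hz.
C is below B, so f_C = 441.4 − 6.5 = 434.9 Hz.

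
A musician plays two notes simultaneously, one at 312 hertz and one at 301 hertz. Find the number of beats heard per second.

11 Hz

f_beat = |f₁ − f₂|.
|312 − 301| = 11 Hz.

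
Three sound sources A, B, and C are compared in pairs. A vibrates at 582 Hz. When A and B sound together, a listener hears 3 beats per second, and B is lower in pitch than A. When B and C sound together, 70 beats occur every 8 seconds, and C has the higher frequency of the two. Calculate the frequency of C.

587.75 Hz

B is below A, so f_B = 582 − 3 = 579 Hz.
B–C: Beat frequency = 70/8 = 8.75 Hz.
C is above B, so f_C = 579 + 8.75 = 587.75 Hz.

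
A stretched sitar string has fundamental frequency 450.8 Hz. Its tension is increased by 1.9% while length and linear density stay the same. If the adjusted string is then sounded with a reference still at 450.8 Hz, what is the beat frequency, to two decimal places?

4.26 Hz

For a string, f ∝ √T, so the new frequency is 450.8·√1.019 = 455.0624 Hz.
f_beat = |455.0624 − 450.8| = 4.26 Hz.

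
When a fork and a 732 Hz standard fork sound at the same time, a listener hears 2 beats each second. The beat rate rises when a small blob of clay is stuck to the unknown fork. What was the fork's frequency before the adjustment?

|f − 732| = 2, so the fork was at either 730 Hz or 734 Hz.
Adding mass to a fork lowers its frequency; the adjustment lowers the fork's frequency.
The beat rate rose, so the adjustment moved the fork further from 732 Hz — it was already below the reference.

730 Hz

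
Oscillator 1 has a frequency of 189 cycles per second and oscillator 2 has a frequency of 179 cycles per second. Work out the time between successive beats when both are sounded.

0.100 s

f_beat = |189 − 179| = 10 Hz.
Beat period T = 1 / f_beat = 1 / 10 s.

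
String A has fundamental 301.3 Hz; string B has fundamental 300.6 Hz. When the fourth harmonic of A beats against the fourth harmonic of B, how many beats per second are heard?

2.8 Hz

Fourth harmonic of the first: 4·301.3 = 1205.2 Hz.
Fourth harmonic of the second: 4·300.6 = 1202.4 Hz.
f_beat = |1205.2 − 1202.4| = 2.8 Hz.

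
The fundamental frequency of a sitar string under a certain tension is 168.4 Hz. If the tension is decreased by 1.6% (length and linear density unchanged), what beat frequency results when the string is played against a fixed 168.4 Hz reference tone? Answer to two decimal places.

1.35 Hz

For a string, f ∝ √T, so the new frequency is 168.4·√0.984 = 167.0474 Hz.
f_beat = |167.0474 − 168.4| = 1.35 Hz.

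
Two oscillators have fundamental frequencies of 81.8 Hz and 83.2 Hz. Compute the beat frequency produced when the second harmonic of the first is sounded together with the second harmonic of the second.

2.8 Hz

Second harmonic of the first: 2·81.8 = 163.6 Hz.
Second harmonic of the second: 2·83.2 = 166.4 Hz.
f_beat = |163.6 − 166.4| = 2.8 Hz.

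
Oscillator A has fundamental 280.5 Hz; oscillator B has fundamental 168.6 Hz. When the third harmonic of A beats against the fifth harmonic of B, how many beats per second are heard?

Third harmonic of the first: 3·280.5 = 841.5 Hz.
Fifth harmonic of the second: 5·168.6 = 843.0 Hz.
f_beat = |841.5 − 843.0| = 1.5 Hz.

1.5 Hz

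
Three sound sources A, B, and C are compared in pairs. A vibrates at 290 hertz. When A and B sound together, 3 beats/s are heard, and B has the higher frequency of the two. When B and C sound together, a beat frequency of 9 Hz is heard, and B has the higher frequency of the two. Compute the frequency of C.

284 Hz

B is above A, so f_B = 290 + 3 = 293 Hz.
C is below B, so f_C = 293 − 9 = 284 Hz.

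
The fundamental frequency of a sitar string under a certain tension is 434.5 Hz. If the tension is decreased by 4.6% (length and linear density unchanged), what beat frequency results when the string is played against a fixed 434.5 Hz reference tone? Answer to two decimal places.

For a string, f ∝ √T, so the new frequency is 434.5·√0.954 = 424.3889 Hz.
f_beat = |424.3889 − 434.5| = 10.11 Hz.

10.11 Hz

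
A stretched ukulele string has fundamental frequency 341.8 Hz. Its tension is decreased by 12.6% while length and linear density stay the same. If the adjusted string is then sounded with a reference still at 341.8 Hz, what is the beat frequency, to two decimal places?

22.26 Hz

For a string, f ∝ √T, so the new frequency is 341.8·√0.874 = 319.5419 Hz.
f_beat = |319.5419 − 341.8| = 22.26 Hz.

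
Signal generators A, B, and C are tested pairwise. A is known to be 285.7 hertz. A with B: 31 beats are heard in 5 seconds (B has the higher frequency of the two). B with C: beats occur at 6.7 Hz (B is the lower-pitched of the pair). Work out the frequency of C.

298.6 Hz

A–B: Beat frequency = 31/5 = 6.2 Hz.
B is above A, so f_B = 285.7 + 6.2 = 291.9 Hz.
C is above B, so f_C = 291.9 + 6.7 = 298.6 Hz.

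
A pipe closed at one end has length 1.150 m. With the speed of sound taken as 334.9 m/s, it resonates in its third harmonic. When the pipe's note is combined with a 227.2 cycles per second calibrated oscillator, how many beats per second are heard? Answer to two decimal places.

8.79 Hz

Closed pipe (odd harmonics): f_n = n·v/(4L) = 3·334.9/(4·1.150) = 218.4130 Hz.
f_beat = |218.4130 − 227.2| = 8.79 Hz.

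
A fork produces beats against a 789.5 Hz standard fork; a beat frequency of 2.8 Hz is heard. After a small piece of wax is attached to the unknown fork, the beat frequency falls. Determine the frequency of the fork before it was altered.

792.3 Hz

|f − 789.5| = 2.8, so the fork was at either 786.7 Hz or 792.3 Hz.
Loading a fork with wax lowers its frequency; the adjustment lowers the fork's frequency.
The beat rate fell, so the adjustment moved the fork toward 789.5 Hz — it must have started above the reference.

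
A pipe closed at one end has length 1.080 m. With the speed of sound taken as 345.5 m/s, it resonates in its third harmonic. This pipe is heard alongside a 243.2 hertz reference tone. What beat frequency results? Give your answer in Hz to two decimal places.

3.27 Hz

Closed pipe (odd harmonics): f_n = n·v/(4L) = 3·345.5/(4·1.080) = 239.9306 Hz.
f_beat = |239.9306 − 243.2| = 3.27 Hz.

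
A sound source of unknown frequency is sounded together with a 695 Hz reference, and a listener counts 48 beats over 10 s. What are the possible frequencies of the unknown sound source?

690.2 Hz or 699.8 Hz

Beat frequency = 48/10 = 4.8 Hz.
|f − 695| = 4.8, so f = 695 ± 4.8.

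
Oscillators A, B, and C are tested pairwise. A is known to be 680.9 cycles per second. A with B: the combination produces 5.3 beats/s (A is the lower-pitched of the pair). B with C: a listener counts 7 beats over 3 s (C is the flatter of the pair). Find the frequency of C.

B is above A, so f_B = 680.9 + 5.3 = 686.2 Hz.
B–C: Beat frequency = 7/3 = 2.3333 Hz.
C is below B, so f_C = 686.2 − 2.3333 = 683.8667 Hz.

683.8667 Hz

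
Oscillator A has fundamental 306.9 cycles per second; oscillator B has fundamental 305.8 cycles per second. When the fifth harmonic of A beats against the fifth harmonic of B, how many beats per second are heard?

Fifth harmonic of the first: 5·306.9 = 1534.5 Hz.
Fifth harmonic of the second: 5·305.8 = 1529.0 Hz.
f_beat = |1534.5 − 1529.0| = 5.5 Hz.

5.5 Hz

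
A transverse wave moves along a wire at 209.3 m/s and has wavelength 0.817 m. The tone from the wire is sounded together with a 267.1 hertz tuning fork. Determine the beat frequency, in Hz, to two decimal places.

10.92 Hz

Source frequency f = v/λ = 209.3/0.817 = 256.1812 Hz.
f_beat = |256.1812 − 267.1| = 10.92 Hz.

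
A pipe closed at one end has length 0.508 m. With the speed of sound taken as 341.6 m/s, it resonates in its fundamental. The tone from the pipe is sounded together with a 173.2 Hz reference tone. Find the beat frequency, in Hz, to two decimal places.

Closed pipe (odd harmonics): f_n = n·v/(4L) = 1·341.6/(4·0.508) = 168.1102 Hz.
f_beat = |168.1102 − 173.2| = 5.09 Hz.

5.09 Hz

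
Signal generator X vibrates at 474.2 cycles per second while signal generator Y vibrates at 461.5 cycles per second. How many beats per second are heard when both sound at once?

Beats arise from superposition of two nearby frequencies; the beat rate is |f₁ − f₂|.
|474.2 − 461.5| = 12.7 Hz.

12.7 Hz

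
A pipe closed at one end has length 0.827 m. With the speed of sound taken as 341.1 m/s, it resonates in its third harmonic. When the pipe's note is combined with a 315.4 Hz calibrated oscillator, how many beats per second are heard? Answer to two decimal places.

Closed pipe (odd harmonics): f_n = n·v/(4L) = 3·341.1/(4·0.827) = 309.3410 Hz.
f_beat = |309.3410 − 315.4| = 6.06 Hz.

6.06 Hz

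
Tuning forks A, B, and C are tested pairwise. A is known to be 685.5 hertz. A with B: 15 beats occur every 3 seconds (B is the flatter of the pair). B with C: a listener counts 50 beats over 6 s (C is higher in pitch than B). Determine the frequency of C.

688.8333 Hz

A–B: Beat frequency = 15/3 = 5 Hz.
B is below A, so f_B = 685.5 − 5 = 680.5 Hz.
B–C: Beat frequency = 50/6 = 8.3333 Hz.
C is above B, so f_C = 680.5 + 8.3333 = 688.8333 Hz.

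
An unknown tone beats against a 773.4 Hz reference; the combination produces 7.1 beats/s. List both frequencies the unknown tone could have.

766.3 Hz or 780.5 Hz

|f − 773.4| = 7.1, so f = 773.4 ± 7.1.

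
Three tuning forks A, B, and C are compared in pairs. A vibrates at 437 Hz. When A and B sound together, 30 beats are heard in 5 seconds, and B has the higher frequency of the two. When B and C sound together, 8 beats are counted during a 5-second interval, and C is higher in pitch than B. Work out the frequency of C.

A–B: Beat frequency = 30/5 = 6 Hz.
B is above A, so f_B = 437 + 6 = 443 Hz.
B–C: Beat frequency = 8/5 = 1.6 Hz.
C is above B, so f_C = 443 + 1.6 = 444.6 Hz.

444.6 Hz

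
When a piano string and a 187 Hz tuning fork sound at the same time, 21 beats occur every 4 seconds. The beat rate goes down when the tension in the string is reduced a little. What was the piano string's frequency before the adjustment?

192.25 Hz

Beat frequency = 21/4 = 5.25 Hz.
|f − 187| = 5.25, so the piano string was at either 181.75 Hz or 192.25 Hz.
Lower tension means lower frequency; the adjustment lowers the piano string's frequency.
The beat rate fell, so the adjustment moved the piano string toward 187 Hz — it must have started above the reference.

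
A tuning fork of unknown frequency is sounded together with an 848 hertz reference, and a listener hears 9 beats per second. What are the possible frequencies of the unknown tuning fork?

|f − 848| = 9, so f = 848 ± 9.

839 Hz or 857 Hz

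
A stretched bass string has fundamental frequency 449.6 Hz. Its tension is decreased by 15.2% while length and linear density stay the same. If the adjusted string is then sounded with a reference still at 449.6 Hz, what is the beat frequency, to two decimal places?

35.58 Hz

For a string, f ∝ √T, so the new frequency is 449.6·√0.848 = 414.0228 Hz.
f_beat = |414.0228 − 449.6| = 35.58 Hz.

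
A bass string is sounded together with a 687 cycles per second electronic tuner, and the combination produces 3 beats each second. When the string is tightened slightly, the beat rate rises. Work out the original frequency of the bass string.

690 Hz

|f − 687| = 3, so the bass string was at either 684 Hz or 690 Hz.
Increasing tension raises a string's frequency; the adjustment raises the bass string's frequency.
The beat rate rose, so the adjustment moved the bass string further from 687 Hz — it was already above the reference.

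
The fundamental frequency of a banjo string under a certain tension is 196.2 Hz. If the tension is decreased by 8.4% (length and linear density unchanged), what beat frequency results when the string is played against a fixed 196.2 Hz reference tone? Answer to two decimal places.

8.42 Hz

For a string, f ∝ √T, so the new frequency is 196.2·√0.916 = 187.7789 Hz.
f_beat = |187.7789 − 196.2| = 8.42 Hz.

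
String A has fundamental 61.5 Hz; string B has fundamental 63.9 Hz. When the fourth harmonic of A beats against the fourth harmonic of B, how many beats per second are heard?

9.6 Hz

Fourth harmonic of the first: 4·61.5 = 246.0 Hz.
Fourth harmonic of the second: 4·63.9 = 255.6 Hz.
f_beat = |246.0 − 255.6| = 9.6 Hz.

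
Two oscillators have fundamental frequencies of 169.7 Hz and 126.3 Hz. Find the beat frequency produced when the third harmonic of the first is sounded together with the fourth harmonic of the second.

3.9 Hz

Third harmonic of the first: 3·169.7 = 509.1 Hz.
Fourth harmonic of the second: 4·126.3 = 505.2 Hz.
f_beat = |509.1 − 505.2| = 3.9 Hz.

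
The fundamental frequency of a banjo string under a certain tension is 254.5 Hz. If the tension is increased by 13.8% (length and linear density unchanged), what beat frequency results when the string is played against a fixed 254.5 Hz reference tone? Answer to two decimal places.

16.99 Hz

For a string, f ∝ √T, so the new frequency is 254.5·√1.138 = 271.4932 Hz.
f_beat = |271.4932 − 254.5| = 16.99 Hz.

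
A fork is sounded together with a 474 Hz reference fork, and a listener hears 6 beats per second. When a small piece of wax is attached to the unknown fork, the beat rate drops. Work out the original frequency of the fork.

|f − 474| = 6, so the fork was at either 468 Hz or 480 Hz.
Loading a fork with wax lowers its frequency; the adjustment lowers the fork's frequency.
The beat rate fell, so the adjustment moved the fork toward 474 Hz — it must have started above the reference.

480 Hz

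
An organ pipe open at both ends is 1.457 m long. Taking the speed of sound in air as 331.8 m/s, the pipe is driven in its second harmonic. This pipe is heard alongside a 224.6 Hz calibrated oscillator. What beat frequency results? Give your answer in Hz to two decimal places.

Open pipe: f_n = n·v/(2L) = 2·331.8/(2·1.457) = 227.7282 Hz.
f_beat = |227.7282 − 224.6| = 3.13 Hz.

3.13 Hz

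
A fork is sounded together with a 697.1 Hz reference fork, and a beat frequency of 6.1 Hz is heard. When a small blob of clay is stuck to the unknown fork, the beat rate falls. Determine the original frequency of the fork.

|f − 697.1| = 6.1, so the fork was at either 691 Hz or 703.2 Hz.
Adding mass to a fork lowers its frequency; the adjustment lowers the fork's frequency.
The beat rate fell, so the adjustment moved the fork toward 697.1 Hz — it must have started above the reference.

703.2 Hz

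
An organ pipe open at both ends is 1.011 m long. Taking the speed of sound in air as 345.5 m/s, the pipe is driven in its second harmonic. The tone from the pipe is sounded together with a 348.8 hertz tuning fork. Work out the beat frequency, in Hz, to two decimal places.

Open pipe: f_n = n·v/(2L) = 2·345.5/(2·1.011) = 341.7409 Hz.
f_beat = |341.7409 − 348.8| = 7.06 Hz.

7.06 Hz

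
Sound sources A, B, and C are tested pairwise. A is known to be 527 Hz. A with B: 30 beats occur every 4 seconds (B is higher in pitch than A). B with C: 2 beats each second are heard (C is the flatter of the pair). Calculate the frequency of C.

A–B: Beat frequency = 30/4 = 7.5 Hz.
B is above A, so f_B = 527 + 7.5 = 534.5 Hz.
C is below B, so f_C = 534.5 − 2 = 532.5 Hz.

532.5 Hz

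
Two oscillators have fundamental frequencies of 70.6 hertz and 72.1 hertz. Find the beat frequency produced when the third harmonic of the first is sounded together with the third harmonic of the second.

Third harmonic of the first: 3·70.6 = 211.8 Hz.
Third harmonic of the second: 3·72.1 = 216.3 Hz.
f_beat = |211.8 − 216.3| = 4.5 Hz.

4.5 Hz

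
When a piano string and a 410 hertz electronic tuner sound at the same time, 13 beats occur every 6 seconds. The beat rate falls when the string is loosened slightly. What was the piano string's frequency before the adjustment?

Beat frequency = 13/6 = 2.1667 Hz.
|f − 410| = 2.1667, so the piano string was at either 407.8333 Hz or 412.1667 Hz.
Reducing tension lowers a string's frequency; the adjustment lowers the piano string's frequency.
The beat rate fell, so the adjustment moved the piano string toward 410 Hz — it must have started above the reference.

412.1667 Hz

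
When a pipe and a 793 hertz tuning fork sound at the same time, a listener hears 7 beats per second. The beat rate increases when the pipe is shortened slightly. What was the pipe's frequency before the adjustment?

|f − 793| = 7, so the pipe was at either 786 Hz or 800 Hz.
A shorter pipe has a higher fundamental; the adjustment raises the pipe's frequency.
The beat rate rose, so the adjustment moved the pipe further from 793 Hz — it was already above the reference.

800 Hz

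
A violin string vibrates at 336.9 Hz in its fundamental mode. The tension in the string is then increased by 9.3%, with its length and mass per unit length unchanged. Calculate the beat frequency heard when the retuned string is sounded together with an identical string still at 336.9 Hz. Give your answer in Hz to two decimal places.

15.32 Hz

For a string, f ∝ √T, so the new frequency is 336.9·√1.093 = 352.2176 Hz.
f_beat = |352.2176 − 336.9| = 15.32 Hz.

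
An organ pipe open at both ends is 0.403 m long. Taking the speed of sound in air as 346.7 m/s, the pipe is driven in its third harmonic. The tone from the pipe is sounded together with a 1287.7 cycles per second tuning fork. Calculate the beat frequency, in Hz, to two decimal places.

Open pipe: f_n = n·v/(2L) = 3·346.7/(2·0.403) = 1290.4467 Hz.
f_beat = |1290.4467 − 1287.7| = 2.75 Hz.

2.75 Hz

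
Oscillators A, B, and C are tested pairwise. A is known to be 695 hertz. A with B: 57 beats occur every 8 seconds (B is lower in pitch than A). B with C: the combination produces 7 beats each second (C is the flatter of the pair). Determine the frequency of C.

680.875 Hz

A–B: Beat frequency = 57/8 = 7.125 Hz.
B is below A, so f_B = 695 − 7.125 = 687.875 Hz.
C is below B, so f_C = 687.875 − 7 = 680.875 Hz.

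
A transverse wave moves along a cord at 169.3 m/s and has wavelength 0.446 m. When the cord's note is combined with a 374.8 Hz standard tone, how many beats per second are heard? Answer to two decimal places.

Source frequency f = v/λ = 169.3/0.446 = 379.5964 Hz.
f_beat = |379.5964 − 374.8| = 4.80 Hz.

4.80 Hz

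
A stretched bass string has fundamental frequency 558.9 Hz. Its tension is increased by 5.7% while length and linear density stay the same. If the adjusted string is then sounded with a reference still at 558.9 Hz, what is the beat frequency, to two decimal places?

For a string, f ∝ √T, so the new frequency is 558.9·√1.057 = 574.6079 Hz.
f_beat = |574.6079 − 558.9| = 15.71 Hz.

15.71 Hz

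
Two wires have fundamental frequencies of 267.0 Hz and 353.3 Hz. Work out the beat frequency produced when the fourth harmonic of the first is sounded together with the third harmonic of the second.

8.1 Hz

Fourth harmonic of the first: 4·267.0 = 1068.0 Hz.
Third harmonic of the second: 3·353.3 = 1059.9 Hz.
f_beat = |1068.0 − 1059.9| = 8.1 Hz.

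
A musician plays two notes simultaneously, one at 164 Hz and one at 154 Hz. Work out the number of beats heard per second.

10 Hz

f_beat = |f₁ − f₂|.
|164 − 154| = 10 Hz.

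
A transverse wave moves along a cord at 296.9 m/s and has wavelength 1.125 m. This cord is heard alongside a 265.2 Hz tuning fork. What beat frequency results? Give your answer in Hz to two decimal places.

1.29 Hz

Source frequency f = v/λ = 296.9/1.125 = 263.9111 Hz.
f_beat = |263.9111 − 265.2| = 1.29 Hz.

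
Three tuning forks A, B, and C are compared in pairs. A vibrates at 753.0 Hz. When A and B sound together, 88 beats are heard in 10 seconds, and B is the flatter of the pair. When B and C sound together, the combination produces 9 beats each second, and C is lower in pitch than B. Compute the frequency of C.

735.2 Hz

A–B: Beat frequency = 88/10 = 8.8 Hz.
B is below A, so f_B = 753.0 − 8.8 = 744.2 Hz.
C is below B, so f_C = 744.2 − 9 = 735.2 Hz.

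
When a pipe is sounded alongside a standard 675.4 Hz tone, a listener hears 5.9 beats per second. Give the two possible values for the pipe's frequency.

|f − 675.4| = 5.9, so f = 675.4 ± 5.9.

669.5 Hz or 681.3 Hz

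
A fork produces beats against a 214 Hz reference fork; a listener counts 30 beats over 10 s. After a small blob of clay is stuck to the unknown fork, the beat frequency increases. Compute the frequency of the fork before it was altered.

211 Hz

Beat frequency = 30/10 = 3 Hz.
|f − 214| = 3, so the fork was at either 211 Hz or 217 Hz.
Adding mass to a fork lowers its frequency; the adjustment lowers the fork's frequency.
The beat rate rose, so the adjustment moved the fork further from 214 Hz — it was already below the reference.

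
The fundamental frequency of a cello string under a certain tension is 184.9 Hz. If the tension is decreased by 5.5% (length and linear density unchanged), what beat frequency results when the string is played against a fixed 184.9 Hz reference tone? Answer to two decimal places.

For a string, f ∝ √T, so the new frequency is 184.9·√0.945 = 179.7433 Hz.
f_beat = |179.7433 − 184.9| = 5.16 Hz.

5.16 Hz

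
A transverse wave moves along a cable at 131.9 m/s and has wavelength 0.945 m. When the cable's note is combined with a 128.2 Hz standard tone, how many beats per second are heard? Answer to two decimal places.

Source frequency f = v/λ = 131.9/0.945 = 139.5767 Hz.
f_beat = |139.5767 − 128.2| = 11.38 Hz.

11.38 Hz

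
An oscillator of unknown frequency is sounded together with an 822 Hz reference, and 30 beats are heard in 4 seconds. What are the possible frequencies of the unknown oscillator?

Beat frequency = 30/4 = 7.5 Hz.
|f − 822| = 7.5, so f = 822 ± 7.5.

814.5 Hz or 829.5 Hz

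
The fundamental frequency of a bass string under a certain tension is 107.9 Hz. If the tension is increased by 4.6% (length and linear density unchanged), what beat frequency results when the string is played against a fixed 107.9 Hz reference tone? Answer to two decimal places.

For a string, f ∝ √T, so the new frequency is 107.9·√1.046 = 110.3538 Hz.
f_beat = |110.3538 − 107.9| = 2.45 Hz.

2.45 Hz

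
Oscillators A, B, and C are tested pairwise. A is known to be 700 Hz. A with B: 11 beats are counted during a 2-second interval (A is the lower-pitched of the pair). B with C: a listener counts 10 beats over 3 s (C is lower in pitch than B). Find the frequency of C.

702.1667 Hz

A–B: Beat frequency = 11/2 = 5.5 Hz.
B is above A, so f_B = 700 + 5.5 = 705.5 Hz.
B–C: Beat frequency = 10/3 = 3.3333 Hz.
C is below B, so f_C = 705.5 − 3.3333 = 702.1667 Hz.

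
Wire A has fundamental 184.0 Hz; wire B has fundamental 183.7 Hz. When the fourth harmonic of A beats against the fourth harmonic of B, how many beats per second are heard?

Fourth harmonic of the first: 4·184.0 = 736.0 Hz.
Fourth harmonic of the second: 4·183.7 = 734.8 Hz.
f_beat = |736.0 − 734.8| = 1.2 Hz.

1.2 Hz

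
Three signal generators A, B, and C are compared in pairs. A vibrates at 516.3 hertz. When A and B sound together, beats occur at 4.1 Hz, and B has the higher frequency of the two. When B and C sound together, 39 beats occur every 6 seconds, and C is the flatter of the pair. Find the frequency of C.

513.9 Hz

B is above A, so f_B = 516.3 + 4.1 = 520.4 Hz.
B–C: Beat frequency = 39/6 = 6.5 Hz.
C is below B, so f_C = 520.4 − 6.5 = 513.9 Hz.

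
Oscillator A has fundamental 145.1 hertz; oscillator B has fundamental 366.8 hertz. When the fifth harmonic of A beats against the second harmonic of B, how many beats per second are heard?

Fifth harmonic of the first: 5·145.1 = 725.5 Hz.
Second harmonic of the second: 2·366.8 = 733.6 Hz.
f_beat = |725.5 − 733.6| = 8.1 Hz.

8.1 Hz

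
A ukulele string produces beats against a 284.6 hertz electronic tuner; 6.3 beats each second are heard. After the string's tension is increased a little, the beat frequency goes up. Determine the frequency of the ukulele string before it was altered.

|f − 284.6| = 6.3, so the ukulele string was at either 278.3 Hz or 290.9 Hz.
Higher tension means higher frequency; the adjustment raises the ukulele string's frequency.
The beat rate rose, so the adjustment moved the ukulele string further from 284.6 Hz — it was already above the reference.

290.9 Hz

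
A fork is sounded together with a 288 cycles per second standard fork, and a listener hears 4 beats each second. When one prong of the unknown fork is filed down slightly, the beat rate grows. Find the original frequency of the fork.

|f − 288| = 4, so the fork was at either 284 Hz or 292 Hz.
Filing a prong removes mass and raises the fork's frequency; the adjustment raises the fork's frequency.
The beat rate rose, so the adjustment moved the fork further from 288 Hz — it was already above the reference.

292 Hz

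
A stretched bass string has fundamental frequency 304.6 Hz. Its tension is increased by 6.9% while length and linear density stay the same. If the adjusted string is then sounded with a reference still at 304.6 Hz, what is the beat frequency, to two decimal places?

For a string, f ∝ √T, so the new frequency is 304.6·√1.069 = 314.9334 Hz.
f_beat = |314.9334 − 304.6| = 10.33 Hz.

10.33 Hz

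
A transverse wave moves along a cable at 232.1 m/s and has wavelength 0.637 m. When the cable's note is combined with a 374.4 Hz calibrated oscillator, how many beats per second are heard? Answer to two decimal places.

Source frequency f = v/λ = 232.1/0.637 = 364.3642 Hz.
f_beat = |364.3642 − 374.4| = 10.04 Hz.

10.04 Hz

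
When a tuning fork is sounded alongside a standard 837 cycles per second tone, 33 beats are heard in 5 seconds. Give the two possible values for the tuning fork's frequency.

830.4 Hz or 843.6 Hz

Beat frequency = 33/5 = 6.6 Hz.
|f − 837| = 6.6, so f = 837 ± 6.6.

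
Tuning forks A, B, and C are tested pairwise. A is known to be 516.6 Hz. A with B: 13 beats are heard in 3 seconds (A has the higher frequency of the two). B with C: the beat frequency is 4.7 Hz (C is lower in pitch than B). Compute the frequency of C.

507.5667 Hz

A–B: Beat frequency = 13/3 = 4.3333 Hz.
B is below A, so f_B = 516.6 − 4.3333 = 512.2667 Hz.
C is below B, so f_C = 512.2667 − 4.7 = 507.5667 Hz.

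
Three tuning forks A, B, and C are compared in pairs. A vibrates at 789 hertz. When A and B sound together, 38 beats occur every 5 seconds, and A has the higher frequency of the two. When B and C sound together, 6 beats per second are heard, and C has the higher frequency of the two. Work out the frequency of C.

787.4 Hz

A–B: Beat frequency = 38/5 = 7.6 Hz.
B is below A, so f_B = 789 − 7.6 = 781.4 Hz.
C is above B, so f_C = 781.4 + 6 = 787.4 Hz.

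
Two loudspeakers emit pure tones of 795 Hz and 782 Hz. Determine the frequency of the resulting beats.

13 Hz

The beat frequency equals the magnitude of the frequency difference.
|795 − 782| = 13 Hz.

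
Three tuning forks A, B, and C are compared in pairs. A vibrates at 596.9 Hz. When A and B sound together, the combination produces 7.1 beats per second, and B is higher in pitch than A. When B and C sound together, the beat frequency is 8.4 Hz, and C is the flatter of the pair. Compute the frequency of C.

595.6 Hz

B is above A, so f_B = 596.9 + 7.1 = 604 Hz.
C is below B, so f_C = 604 − 8.4 = 595.6 Hz.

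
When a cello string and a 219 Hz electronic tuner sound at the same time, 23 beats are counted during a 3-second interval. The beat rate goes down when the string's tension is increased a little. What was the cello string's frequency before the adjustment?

Beat frequency = 23/3 = 7.6667 Hz.
|f − 219| = 7.6667, so the cello string was at either 211.3333 Hz or 226.6667 Hz.
Higher tension means higher frequency; the adjustment raises the cello string's frequency.
The beat rate fell, so the adjustment moved the cello string toward 219 Hz — it must have started below the reference.

211.3333 Hz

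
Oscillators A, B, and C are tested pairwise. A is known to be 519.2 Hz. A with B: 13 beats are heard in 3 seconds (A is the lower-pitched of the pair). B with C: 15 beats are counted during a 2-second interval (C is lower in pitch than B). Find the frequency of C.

A–B: Beat frequency = 13/3 = 4.3333 Hz.
B is above A, so f_B = 519.2 + 4.3333 = 523.5333 Hz.
B–C: Beat frequency = 15/2 = 7.5 Hz.
C is below B, so f_C = 523.5333 − 7.5 = 516.0333 Hz.

516.0333 Hz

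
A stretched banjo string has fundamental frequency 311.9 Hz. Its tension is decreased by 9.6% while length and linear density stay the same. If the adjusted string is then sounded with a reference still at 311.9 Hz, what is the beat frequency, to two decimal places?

15.35 Hz

For a string, f ∝ √T, so the new frequency is 311.9·√0.904 = 296.5511 Hz.
f_beat = |296.5511 − 311.9| = 15.35 Hz.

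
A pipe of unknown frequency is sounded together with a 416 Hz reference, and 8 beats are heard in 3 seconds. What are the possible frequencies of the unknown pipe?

413.3333 Hz or 418.6667 Hz

Beat frequency = 8/3 = 2.6667 Hz.
|f − 416| = 2.6667, so f = 416 ± 2.6667.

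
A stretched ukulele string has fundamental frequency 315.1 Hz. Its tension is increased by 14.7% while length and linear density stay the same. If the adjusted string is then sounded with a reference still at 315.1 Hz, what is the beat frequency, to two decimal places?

For a string, f ∝ √T, so the new frequency is 315.1·√1.147 = 337.4661 Hz.
f_beat = |337.4661 − 315.1| = 22.37 Hz.

22.37 Hz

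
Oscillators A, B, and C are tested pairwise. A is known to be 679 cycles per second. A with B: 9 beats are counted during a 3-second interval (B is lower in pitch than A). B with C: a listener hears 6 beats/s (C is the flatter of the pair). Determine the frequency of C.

A–B: Beat frequency = 9/3 = 3 Hz.
B is below A, so f_B = 679 − 3 = 676 Hz.
C is below B, so f_C = 676 − 6 = 670 Hz.

670 Hz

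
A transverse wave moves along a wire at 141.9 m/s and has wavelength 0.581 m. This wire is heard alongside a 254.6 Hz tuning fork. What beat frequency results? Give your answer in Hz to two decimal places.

Source frequency f = v/λ = 141.9/0.581 = 244.2341 Hz.
f_beat = |244.2341 − 254.6| = 10.37 Hz.

10.37 Hz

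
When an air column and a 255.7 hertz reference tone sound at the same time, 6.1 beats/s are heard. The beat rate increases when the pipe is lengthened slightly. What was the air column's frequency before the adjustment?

249.6 Hz

|f − 255.7| = 6.1, so the air column was at either 249.6 Hz or 261.8 Hz.
A longer pipe has a lower fundamental; the adjustment lowers the air column's frequency.
The beat rate rose, so the adjustment moved the air column further from 255.7 Hz — it was already below the reference.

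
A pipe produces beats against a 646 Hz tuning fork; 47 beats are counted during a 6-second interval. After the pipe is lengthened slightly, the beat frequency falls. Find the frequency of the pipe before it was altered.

653.8333 Hz

Beat frequency = 47/6 = 7.8333 Hz.
|f − 646| = 7.8333, so the pipe was at either 638.1667 Hz or 653.8333 Hz.
A longer pipe has a lower fundamental; the adjustment lowers the pipe's frequency.
The beat rate fell, so the adjustment moved the pipe toward 646 Hz — it must have started above the reference.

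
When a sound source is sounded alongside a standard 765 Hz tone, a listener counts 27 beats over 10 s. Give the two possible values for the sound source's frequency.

762.3 Hz or 767.7 Hz

Beat frequency = 27/10 = 2.7 Hz.
|f − 765| = 2.7, so f = 765 ± 2.7.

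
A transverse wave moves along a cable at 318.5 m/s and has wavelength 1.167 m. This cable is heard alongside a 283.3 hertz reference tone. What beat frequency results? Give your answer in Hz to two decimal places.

Source frequency f = v/λ = 318.5/1.167 = 272.9220 Hz.
f_beat = |272.9220 − 283.3| = 10.38 Hz.

10.38 Hz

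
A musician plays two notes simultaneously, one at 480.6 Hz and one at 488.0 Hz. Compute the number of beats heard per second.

The beat frequency equals the magnitude of the frequency difference.
|480.6 − 488.0| = 7.4 Hz.

7.4 Hz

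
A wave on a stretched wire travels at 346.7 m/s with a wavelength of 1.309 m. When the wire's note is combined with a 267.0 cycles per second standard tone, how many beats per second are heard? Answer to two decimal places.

2.14 Hz

Source frequency f = v/λ = 346.7/1.309 = 264.8587 Hz.
f_beat = |264.8587 − 267.0| = 2.14 Hz.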